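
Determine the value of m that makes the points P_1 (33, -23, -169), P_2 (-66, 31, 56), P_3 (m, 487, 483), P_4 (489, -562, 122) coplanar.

Normal to plane P_1P_2P_4: n = (136989, 131409, 28737); plane equation n·P = -3358323.
Requiring n·P_3 = -3358323: (136989)m + (77876154) = -3358323.
So m = -593.

-593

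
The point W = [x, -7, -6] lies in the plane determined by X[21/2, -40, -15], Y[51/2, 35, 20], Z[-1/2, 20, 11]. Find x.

Coplanarity requires XY · (XZ × XW) = 0.
XY = (15, 75, 35), XZ = (-11, 60, 26); the triple product is linear in x with coefficient -150 and constant term -8475.
Setting it to zero: x = -113/2.

-113/2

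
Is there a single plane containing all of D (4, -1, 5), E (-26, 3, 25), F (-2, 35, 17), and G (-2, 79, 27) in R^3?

A normal to the plane through D, E, F is n = DE × DF = (-672, 240, -1056).
The plane has equation n·P = -8208. For G: n·G = -8208.
Equal, so G lies in the plane and all four are coplanar.

Yes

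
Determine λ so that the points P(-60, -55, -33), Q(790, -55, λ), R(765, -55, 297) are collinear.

307

Direction PR = (825, 0, 330). From the x-coordinate of Q, the parameter along the line is τ = (790 − (-60))/825 = 34/33.
Then λ = (-33) + 34/33·(330) = 307.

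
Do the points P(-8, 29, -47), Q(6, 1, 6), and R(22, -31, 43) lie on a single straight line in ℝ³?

No

PQ = (14, -28, 53), PR = (30, -60, 90).
Comparing components 2 and 3: (-28)(90) − (53)(-60) = 660 ≠ 0, so PQ and PR are not parallel and the points are not collinear.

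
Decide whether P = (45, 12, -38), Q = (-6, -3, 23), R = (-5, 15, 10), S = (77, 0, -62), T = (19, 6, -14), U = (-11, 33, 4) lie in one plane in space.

The plane through P, Q, R has normal n = PQ × PR = (-903, -602, -903) and equation n·X = -13545.
Checking the remaining points: n·S = -13545, n·T = -8127, n·U = -13545.
Since n·T = -8127 ≠ -13545, T is off the plane and the points are not all coplanar.

No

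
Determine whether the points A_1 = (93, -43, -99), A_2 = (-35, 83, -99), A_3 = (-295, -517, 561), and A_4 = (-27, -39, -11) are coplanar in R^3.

Yes

The four points are coplanar iff the 3×3 determinant with rows A_1A_2, A_1A_3, A_1A_4 is zero.
Rows: (-128, 126, 0), (-388, -474, 660), (-120, 4, 88).
Expanding along the first row: (-128)(-44352) − (126)(45056) + (0)(-58432) = 0.
Zero determinant ⇒ coplanar.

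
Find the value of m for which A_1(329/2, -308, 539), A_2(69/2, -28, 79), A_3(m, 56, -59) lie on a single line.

Collinearity requires A_1A_2 × A_1A_3 = 0; each component is linear in m.
The y-component gives (-460)m + (-2070) = 0, so m = -9/2.
The remaining components then also vanish.

-9/2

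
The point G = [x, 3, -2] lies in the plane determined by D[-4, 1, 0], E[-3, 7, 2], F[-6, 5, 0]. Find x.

-9

Coplanarity requires DE · (DF × DG) = 0.
DE = (1, 6, 2), DF = (-2, 4, 0); the triple product is linear in x with coefficient -8 and constant term -72.
Setting it to zero: x = -9.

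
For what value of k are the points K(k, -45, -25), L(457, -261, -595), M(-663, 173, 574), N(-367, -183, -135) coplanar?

-71

Coplanarity ⇔ det[KL; KM; KN] = 0.
Expanding, this is linear in k: (-108458)k + (-7700518) = 0.
So k = -71.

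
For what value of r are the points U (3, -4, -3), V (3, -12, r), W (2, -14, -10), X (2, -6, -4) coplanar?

Normal to plane UWX: n = (-4, 6, -8); plane equation n·P = -12.
Requiring n·V = -12: (-8)r + (-84) = -12.
So r = -9.

-9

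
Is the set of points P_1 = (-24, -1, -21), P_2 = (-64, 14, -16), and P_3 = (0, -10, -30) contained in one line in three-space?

No

P_1P_2 = (-40, 15, 5), P_1P_3 = (24, -9, -9).
P_1P_2 × P_1P_3 = (-90, -240, 0).
The cross product is nonzero, so the points do not lie on one line.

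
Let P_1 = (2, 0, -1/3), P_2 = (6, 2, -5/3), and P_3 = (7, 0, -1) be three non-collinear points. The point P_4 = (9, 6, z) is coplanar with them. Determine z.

The plane through P_1, P_2, P_3 has equation −(4/3)x − 4y − 10z = 2/3.
Substituting P_4: (-10)z + (-36) = 2/3, so z = -11/3.

-11/3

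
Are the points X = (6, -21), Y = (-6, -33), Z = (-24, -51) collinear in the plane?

XY = (-12, -12), XZ = (-30, -30).
Checking proportionality: XZ = 5/2·XY, so the vectors are parallel and the points are collinear.

Yes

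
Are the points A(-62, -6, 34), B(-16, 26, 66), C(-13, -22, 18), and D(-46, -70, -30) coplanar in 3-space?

Yes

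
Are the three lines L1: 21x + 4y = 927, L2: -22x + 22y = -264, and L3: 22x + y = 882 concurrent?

No

Intersecting L1 and L2: solving the 2×2 system gives (x, y) = (39, 27).
Substitute into L3: (22)(39) + (1)(27) = 885.
But L3 requires 882 ≠ 885, so the three lines have no common point.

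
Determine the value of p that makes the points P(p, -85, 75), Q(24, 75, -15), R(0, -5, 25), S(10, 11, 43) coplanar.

Coplanarity ⇔ det[PQ; PR; PS] = 0.
Expanding, this is linear in p: (2080)p + (45760) = 0.
So p = -22.

-22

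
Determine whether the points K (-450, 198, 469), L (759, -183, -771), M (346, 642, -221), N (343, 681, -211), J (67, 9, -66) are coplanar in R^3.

Yes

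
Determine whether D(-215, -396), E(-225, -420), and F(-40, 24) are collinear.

DE = (-10, -24), DF = (175, 420).
Twice the signed area of △DEF is (-10)(420) − (-24)(175) = 0.
The triangle is degenerate (zero area), so the points are collinear.

Yes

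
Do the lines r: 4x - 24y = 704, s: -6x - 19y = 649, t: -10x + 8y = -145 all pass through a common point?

No

Lines aᵢx + bᵢy = cᵢ with pairwise distinct directions are concurrent exactly when det[aᵢ bᵢ cᵢ] = 0.
Here the determinant is -660.
Nonzero, so no common point exists.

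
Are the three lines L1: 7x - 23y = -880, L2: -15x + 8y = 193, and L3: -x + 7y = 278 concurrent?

Lines aᵢx + bᵢy = cᵢ with pairwise distinct directions are concurrent exactly when det[aᵢ bᵢ cᵢ] = 0.
Here the determinant is 0.
It vanishes, so the lines are concurrent at (9, 41).

Yes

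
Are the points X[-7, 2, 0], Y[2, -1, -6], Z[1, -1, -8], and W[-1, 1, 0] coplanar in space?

No

A normal to the plane through X, Y, Z is n = XY × XZ = (6, 24, -3).
The plane has equation n·P = 6. For W: n·W = 18.
18 ≠ 6, so W is off the plane.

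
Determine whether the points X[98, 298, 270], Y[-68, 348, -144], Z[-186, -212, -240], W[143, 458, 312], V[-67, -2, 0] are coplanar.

No

The plane through X, Y, Z has normal n = XY × XZ = (-236640, 32916, 98860) and equation n·P = 13310448.
Checking the remaining points: n·W = 12080328, n·V = 15789048.
Since n·W = 12080328 ≠ 13310448, W is off the plane and the points are not all coplanar.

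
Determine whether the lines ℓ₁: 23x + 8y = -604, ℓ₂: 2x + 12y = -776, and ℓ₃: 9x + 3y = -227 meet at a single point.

The three lines meet at one point iff the augmented coefficient matrix [aᵢ bᵢ cᵢ] has rank < 3, i.e. its determinant vanishes.
Here the determinant is 260.
Nonzero, so no common point exists.

No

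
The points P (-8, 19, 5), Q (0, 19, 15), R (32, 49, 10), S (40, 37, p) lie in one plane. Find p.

38

The points are coplanar iff PQ · (PR × PS) = 0.
Expanding, this is linear in p: (240)p + (-9120) = 0.
So p = 38.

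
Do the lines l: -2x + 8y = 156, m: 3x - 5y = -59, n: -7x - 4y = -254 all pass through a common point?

Yes

Intersecting l and m: solving the 2×2 system gives (x, y) = (22, 25).
Substitute into n: (-7)(22) + (-4)(25) = -254.
This equals -254, so (22, 25) lies on all three lines and they are concurrent.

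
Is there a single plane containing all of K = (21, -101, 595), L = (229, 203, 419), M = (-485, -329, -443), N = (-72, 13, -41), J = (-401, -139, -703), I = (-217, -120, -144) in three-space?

The plane through K, L, M has normal n = KL × KM = (-355680, 304960, 106400) and equation n·P = 25037760.
Checking the remaining points: n·N = 25211040, n·J = 25439040, n·I = 25265760.
Since n·N = 25211040 ≠ 25037760, N is off the plane and the points are not all coplanar.

No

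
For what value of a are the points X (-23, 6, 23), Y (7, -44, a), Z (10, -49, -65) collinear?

Direction XZ = (33, -55, -88). From the x-coordinate of Y, the parameter along the line is τ = (7 − (-23))/33 = 10/11.
Then a = 23 + 10/11·(-88) = -57.

-57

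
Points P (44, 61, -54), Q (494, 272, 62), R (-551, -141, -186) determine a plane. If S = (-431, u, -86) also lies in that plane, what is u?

A normal to the plane is n = PQ × PR = (-4420, -9620, 34645).
S lies in the plane iff n · PS = 0.
This gives (-9620)u + (1577680) = 0, so u = 164.

164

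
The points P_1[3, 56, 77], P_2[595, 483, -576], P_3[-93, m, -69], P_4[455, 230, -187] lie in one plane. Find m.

The points are coplanar iff P_1P_2 · (P_1P_3 × P_1P_4) = 0.
Expanding, this is linear in m: (138868)m + (-20830200) = 0.
So m = 150.

150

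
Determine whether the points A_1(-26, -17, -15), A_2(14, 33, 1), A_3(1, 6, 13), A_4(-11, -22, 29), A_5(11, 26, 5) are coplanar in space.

Yes

The plane through A_1, A_2, A_3 has normal n = A_1A_2 × A_1A_3 = (1032, -688, -430) and equation n·P = -8686.
Checking the remaining points: n·A_4 = -8686, n·A_5 = -8686.
All equal -8686, so all 5 points lie in one plane.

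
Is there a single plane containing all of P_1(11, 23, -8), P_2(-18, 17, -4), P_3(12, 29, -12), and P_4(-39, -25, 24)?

Yes

The four points are coplanar iff the 3×3 determinant with rows P_1P_2, P_1P_3, P_1P_4 is zero.
Rows: (-29, -6, 4), (1, 6, -4), (-50, -48, 32).
Expanding along the first row: (-29)(0) − (-6)(-168) + (4)(252) = 0.
Zero determinant ⇒ coplanar.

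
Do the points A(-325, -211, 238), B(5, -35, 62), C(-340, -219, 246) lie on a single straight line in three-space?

Yes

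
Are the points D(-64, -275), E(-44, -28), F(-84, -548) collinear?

DE = (20, 247), DF = (-20, -273).
det[DE; DF] = (20)(-273) − (247)(-20) = -520.
The determinant is nonzero, so they are not collinear.

No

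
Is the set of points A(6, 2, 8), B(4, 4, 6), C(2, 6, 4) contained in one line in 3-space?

AB = (-2, 2, -2), AC = (-4, 4, -4).
Each component of AC is 2 times the corresponding component of AB, so AC = 2·AB and the points are collinear.

Yes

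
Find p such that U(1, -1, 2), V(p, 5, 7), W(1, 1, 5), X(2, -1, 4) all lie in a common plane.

-1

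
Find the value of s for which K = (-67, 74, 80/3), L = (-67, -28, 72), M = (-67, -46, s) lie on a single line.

80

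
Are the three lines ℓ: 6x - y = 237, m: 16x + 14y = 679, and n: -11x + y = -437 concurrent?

No

Lines aᵢx + bᵢy = cᵢ with pairwise distinct directions are concurrent exactly when det[aᵢ bᵢ cᵢ] = 0.
Here the determinant is -15.
Nonzero, so no common point exists.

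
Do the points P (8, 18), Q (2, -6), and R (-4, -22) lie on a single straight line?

PQ = (-6, -24), PR = (-12, -40).
If collinear, PR would be a scalar multiple of PQ. But (-6)·(-40) ≠ (-24)·(-12) (difference -48), so they are not parallel; the points are not collinear.

No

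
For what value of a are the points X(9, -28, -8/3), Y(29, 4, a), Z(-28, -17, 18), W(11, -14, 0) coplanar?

-4

Normal to plane XZW: n = (-260, 140, -540); plane equation n·P = -4820.
Requiring n·Y = -4820: (-540)a + (-6980) = -4820.
So a = -4.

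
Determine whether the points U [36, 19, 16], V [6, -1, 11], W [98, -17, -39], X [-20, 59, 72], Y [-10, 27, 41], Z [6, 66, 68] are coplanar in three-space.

No

The plane through U, V, W has normal n = UV × UW = (920, -1960, 2320) and equation n·P = 33000.
Checking the remaining points: n·X = 33000, n·Y = 33000, n·Z = 33920.
Since n·Z = 33920 ≠ 33000, Z is off the plane and the points are not all coplanar.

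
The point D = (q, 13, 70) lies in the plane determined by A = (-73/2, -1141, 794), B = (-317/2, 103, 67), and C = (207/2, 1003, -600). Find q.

-53/2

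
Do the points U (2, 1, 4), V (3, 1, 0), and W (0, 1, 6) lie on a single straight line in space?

No

UV = (1, 0, -4), UW = (-2, 0, 2).
UV × UW = (0, 6, 0).
The cross product is nonzero, so the points do not lie on one line.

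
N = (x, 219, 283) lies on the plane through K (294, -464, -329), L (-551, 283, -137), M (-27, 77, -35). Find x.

The plane through K, L, M has equation 115746x + 186798y − 217358z = 18865834.
Substituting N: (115746)x + (-20603552) = 18865834, so x = 341.

341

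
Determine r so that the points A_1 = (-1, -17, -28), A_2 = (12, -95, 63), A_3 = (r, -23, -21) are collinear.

0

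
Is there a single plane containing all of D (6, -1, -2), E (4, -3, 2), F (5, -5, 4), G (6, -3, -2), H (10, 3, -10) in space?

No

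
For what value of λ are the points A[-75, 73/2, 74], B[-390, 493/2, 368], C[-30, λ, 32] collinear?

13/2

Direction AB = (-315, 210, 294). From the x-coordinate of C, the parameter along the line is τ = (-30 − (-75))/(-315) = -1/7.
Then λ = 73/2 + (-1/7)·(210) = 13/2.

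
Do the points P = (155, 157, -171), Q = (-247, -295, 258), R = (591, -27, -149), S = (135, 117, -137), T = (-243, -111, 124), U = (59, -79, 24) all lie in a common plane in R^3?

Yes

The plane through P, Q, R has normal n = PQ × PR = (68992, 195888, 271040) and equation n·X = -4899664.
Checking the remaining points: n·S = -4899664, n·T = -4899664, n·U = -4899664.
All equal -4899664, so all 6 points lie in one plane.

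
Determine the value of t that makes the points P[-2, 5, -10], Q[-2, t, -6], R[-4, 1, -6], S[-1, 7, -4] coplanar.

5

Normal to plane PRS: n = (-32, 16, 0); plane equation n·X = 144.
Requiring n·Q = 144: (16)t + (64) = 144.
So t = 5.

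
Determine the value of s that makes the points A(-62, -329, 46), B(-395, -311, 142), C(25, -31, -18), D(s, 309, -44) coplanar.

-35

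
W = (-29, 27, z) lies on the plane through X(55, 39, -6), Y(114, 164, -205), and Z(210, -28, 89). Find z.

18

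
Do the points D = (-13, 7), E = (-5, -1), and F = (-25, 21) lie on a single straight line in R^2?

No

DE = (8, -8), DF = (-12, 14).
det[DE; DF] = (8)(14) − (-8)(-12) = 16.
The determinant is nonzero, so they are not collinear.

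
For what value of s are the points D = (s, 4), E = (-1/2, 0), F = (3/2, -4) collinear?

-5/2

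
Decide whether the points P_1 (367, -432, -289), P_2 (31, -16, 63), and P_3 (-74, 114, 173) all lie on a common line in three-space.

P_1P_2 = (-336, 416, 352), P_1P_3 = (-441, 546, 462).
P_1P_2 × P_1P_3 = (0, 0, 0).
The cross product vanishes, so the three points are collinear.

Yes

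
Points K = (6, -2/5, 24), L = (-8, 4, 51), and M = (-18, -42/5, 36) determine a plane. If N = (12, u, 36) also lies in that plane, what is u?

The plane through K, L, M has equation (1344/5)x − 480y + (1088/5)z = 35136/5.
Substituting N: (-480)u + (55296/5) = 35136/5, so u = 42/5.

42/5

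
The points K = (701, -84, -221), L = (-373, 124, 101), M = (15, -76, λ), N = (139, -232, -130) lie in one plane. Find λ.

The points are coplanar iff KL · (KM × KN) = 0.
Expanding, this is linear in λ: (-275848)λ + (-14619944) = 0.
So λ = -53.

-53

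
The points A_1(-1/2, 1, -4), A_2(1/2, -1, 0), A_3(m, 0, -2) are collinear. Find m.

Direction A_1A_2 = (1, -2, 4). From the y-coordinate of A_3, the parameter along the line is τ = (0 − 1)/(-2) = 1/2.
Then m = (-1/2) + 1/2·(1) = 0.

0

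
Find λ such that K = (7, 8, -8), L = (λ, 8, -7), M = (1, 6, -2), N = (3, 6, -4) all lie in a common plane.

6

Normal to plane KMN: n = (4, 0, 4); plane equation n·P = -4.
Requiring n·L = -4: (4)λ + (-28) = -4.
So λ = 6.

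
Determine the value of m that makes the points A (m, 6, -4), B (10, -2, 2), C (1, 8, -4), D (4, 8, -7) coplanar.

4

The points are coplanar iff AB · (AC × AD) = 0.
Expanding, this is linear in m: (30)m + (-120) = 0.
So m = 4.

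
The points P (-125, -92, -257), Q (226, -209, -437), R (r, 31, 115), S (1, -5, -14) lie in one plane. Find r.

154

Normal to plane PQS: n = (-12771, -107973, 45279); plane equation n·X = -106812.
Requiring n·R = -106812: (-12771)r + (1859922) = -106812.
So r = 154.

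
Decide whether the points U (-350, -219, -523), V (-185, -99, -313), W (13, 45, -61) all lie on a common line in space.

UV = (165, 120, 210), UW = (363, 264, 462).
UV × UW = (0, 0, 0).
The cross product vanishes, so the three points are collinear.

Yes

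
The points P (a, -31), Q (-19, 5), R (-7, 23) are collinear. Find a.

-43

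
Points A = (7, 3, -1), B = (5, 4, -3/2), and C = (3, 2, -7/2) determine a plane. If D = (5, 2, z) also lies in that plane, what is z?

The plane through A, B, C has equation −3x − 3y + 6z = -36.
Substituting D: (6)z + (-21) = -36, so z = -5/2.

-5/2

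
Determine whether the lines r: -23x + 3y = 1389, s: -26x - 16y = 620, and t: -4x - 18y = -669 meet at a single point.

No

The three lines meet at one point iff the augmented coefficient matrix [aᵢ bᵢ cᵢ] has rank < 3, i.e. its determinant vanishes.
Here the determinant is -1338.
Nonzero, so no common point exists.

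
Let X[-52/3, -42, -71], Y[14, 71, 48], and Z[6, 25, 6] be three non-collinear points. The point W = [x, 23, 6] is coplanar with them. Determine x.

A normal to the plane is n = XY × XZ = (728, 364, -1612/3).
W lies in the plane iff n · XW = 0.
This gives (728)x + (-5096) = 0, so x = 7.

7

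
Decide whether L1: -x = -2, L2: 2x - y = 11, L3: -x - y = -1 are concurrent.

No

Lines aᵢx + bᵢy = cᵢ with pairwise distinct directions are concurrent exactly when det[aᵢ bᵢ cᵢ] = 0.
Here the determinant is -6.
Nonzero, so no common point exists.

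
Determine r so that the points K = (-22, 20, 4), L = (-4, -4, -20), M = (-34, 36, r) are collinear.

20

Direction KL = (18, -24, -24). From the x-coordinate of M, the parameter along the line is τ = (-34 − (-22))/18 = -2/3.
Then r = 4 + (-2/3)·(-24) = 20.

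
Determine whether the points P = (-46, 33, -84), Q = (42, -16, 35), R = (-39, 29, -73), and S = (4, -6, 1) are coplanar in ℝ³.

No

With P as base: PQ = (88, -49, 119), PR = (7, -4, 11), PS = (50, -39, 85).
PR × PS = (89, -45, -73).
PQ · (PR × PS) = 1350.
Since 1350 ≠ 0, the four points are not coplanar.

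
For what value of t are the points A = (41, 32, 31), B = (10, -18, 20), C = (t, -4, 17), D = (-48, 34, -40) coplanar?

11

Normal to plane ABD: n = (3572, -1222, -4512); plane equation n·P = -32524.
Requiring n·C = -32524: (3572)t + (-71816) = -32524.
So t = 11.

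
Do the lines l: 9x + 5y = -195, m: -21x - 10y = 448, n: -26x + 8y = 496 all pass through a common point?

Intersecting l and m: solving the 2×2 system gives (x, y) = (-58/3, -21/5).
Substitute into n: (-26)(-58/3) + (8)(-21/5) = 7036/15.
But n requires 496 ≠ 7036/15, so the three lines have no common point.

No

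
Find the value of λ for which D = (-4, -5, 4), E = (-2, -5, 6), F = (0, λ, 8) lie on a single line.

Direction DE = (2, 0, 2). From the x-coordinate of F, the parameter along the line is τ = (0 − (-4))/2 = 2.
Then λ = (-5) + 2·(0) = -5.

-5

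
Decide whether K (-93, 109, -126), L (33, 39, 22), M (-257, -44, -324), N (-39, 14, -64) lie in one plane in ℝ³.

A normal to the plane through K, L, M is n = KL × KM = (36504, 676, -30758).
The plane has equation n·P = 554320. For N: n·N = 554320.
Equal, so N lies in the plane and all four are coplanar.

Yes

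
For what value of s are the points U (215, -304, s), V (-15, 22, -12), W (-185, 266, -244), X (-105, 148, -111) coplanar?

271

The points are coplanar iff UV · (UW × UX) = 0.
Expanding, this is linear in s: (-540)s + (146340) = 0.
So s = 271.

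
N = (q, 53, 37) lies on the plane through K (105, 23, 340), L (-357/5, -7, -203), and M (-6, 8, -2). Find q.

The plane through K, L, M has equation 2115x − (279/5)y − 684z = -58842/5.
Substituting N: (2115)q + (-141327/5) = -58842/5, so q = 39/5.

39/5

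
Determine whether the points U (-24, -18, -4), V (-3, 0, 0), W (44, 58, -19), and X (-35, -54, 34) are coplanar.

No

The four points are coplanar iff the 3×3 determinant with rows UV, UW, UX is zero.
Rows: (21, 18, 4), (68, 76, -15), (-11, -36, 38).
Expanding along the first row: (21)(2348) − (18)(2419) + (4)(-1612) = -682.
Nonzero ⇒ not coplanar.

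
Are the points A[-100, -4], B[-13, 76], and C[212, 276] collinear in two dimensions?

No

AB = (87, 80), AC = (312, 280).
Twice the signed area of △ABC is (87)(280) − (80)(312) = -600.
The area is nonzero, so the three points are not collinear.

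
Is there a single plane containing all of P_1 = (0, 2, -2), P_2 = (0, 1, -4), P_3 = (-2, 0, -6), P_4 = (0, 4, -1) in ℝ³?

A normal to the plane through P_1, P_2, P_3 is n = P_1P_2 × P_1P_3 = (0, 4, -2).
The plane has equation n·P = 12. For P_4: n·P_4 = 18.
18 ≠ 12, so P_4 is off the plane.

No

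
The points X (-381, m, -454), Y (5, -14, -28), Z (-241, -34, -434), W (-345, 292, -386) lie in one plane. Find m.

276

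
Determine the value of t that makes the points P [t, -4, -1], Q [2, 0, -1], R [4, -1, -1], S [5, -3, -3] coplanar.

The points are coplanar iff PQ · (PR × PS) = 0.
Expanding, this is linear in t: (-2)t + (20) = 0.
So t = 10.

10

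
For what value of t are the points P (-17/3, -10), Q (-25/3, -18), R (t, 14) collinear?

7/3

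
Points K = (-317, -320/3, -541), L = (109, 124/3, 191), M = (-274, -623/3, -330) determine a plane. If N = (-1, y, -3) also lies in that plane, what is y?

22/3

A normal to the plane is n = KL × KM = (105160, -58410, -49390).
N lies in the plane iff n · KN = 0.
This gives (-58410)y + (428340) = 0, so y = 22/3.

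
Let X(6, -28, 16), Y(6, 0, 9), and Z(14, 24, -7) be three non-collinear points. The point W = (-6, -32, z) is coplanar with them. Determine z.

Coplanarity requires XY · (XZ × XW) = 0.
XY = (0, 28, -7), XZ = (8, 52, -23); the triple product is linear in z with coefficient -224 and constant term 7168.
Setting it to zero: z = 32.

32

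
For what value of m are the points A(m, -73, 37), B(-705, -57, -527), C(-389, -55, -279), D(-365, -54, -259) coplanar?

50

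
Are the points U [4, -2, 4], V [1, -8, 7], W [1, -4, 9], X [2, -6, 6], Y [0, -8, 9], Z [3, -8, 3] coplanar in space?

Yes

The plane through U, V, W has normal n = UV × UW = (-24, 6, -12) and equation n·P = -156.
Checking the remaining points: n·X = -156, n·Y = -156, n·Z = -156.
All equal -156, so all 6 points lie in one plane.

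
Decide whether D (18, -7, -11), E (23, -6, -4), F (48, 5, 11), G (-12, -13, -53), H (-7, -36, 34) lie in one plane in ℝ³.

Yes

The plane through D, E, F has normal n = DE × DF = (-62, 100, 30) and equation n·P = -2146.
Checking the remaining points: n·G = -2146, n·H = -2146.
All equal -2146, so all 5 points lie in one plane.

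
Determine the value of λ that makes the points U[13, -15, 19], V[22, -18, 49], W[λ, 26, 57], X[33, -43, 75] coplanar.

18

The points are coplanar iff UV · (UW × UX) = 0.
Expanding, this is linear in λ: (-672)λ + (12096) = 0.
So λ = 18.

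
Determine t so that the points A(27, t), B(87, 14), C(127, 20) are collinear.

5

The three points are collinear iff det[AB; AC] = 0.
This determinant is linear in t: (40)t + (-200) = 0, so t = 5.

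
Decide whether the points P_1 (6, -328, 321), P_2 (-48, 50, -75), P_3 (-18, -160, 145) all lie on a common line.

P_1P_2 = (-54, 378, -396), P_1P_3 = (-24, 168, -176).
Each component of P_1P_3 is 4/9 times the corresponding component of P_1P_2, so P_1P_3 = 4/9·P_1P_2 and the points are collinear.

Yes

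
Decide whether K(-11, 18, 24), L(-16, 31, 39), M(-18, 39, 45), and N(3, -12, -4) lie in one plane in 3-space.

No

A normal to the plane through K, L, M is n = KL × KM = (-42, 0, -14).
The plane has equation n·P = 126. For N: n·N = -70.
-70 ≠ 126, so N is off the plane.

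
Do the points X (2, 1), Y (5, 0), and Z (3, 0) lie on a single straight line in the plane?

No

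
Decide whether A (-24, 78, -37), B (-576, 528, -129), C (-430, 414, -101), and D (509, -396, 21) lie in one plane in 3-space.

No

With A as base: AB = (-552, 450, -92), AC = (-406, 336, -64), AD = (533, -474, 58).
AC × AD = (-10848, -10564, 13356).
AB · (AC × AD) = 5544.
Since 5544 ≠ 0, the four points are not coplanar.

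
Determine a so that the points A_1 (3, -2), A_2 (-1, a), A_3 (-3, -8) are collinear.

-6

Collinearity: (A_2 − A_1) must be parallel to (A_3 − A_1) = (-6, -6).
Cross-multiplying the components: (a − (-2))·(-6) = (-4)·(-6).
Solving gives a = -6.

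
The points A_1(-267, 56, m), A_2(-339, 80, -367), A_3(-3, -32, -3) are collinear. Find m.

Collinearity requires A_1A_2 × A_1A_3 = 0; each component is linear in m.
The x-component gives (-112)m + (-32368) = 0, so m = -289.
The remaining components then also vanish.

-289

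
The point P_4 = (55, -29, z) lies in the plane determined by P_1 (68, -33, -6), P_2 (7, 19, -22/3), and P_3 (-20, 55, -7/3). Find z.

A normal to the plane is n = P_1P_2 × P_1P_3 = (308, 341, -792).
P_4 lies in the plane iff n · P_1P_4 = 0.
This gives (-792)z + (-7392) = 0, so z = -28/3.

-28/3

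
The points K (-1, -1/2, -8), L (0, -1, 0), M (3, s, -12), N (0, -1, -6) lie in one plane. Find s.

The points are coplanar iff KL · (KM × KN) = 0.
Expanding, this is linear in s: (-6)s + (-15) = 0.
So s = -5/2.

-5/2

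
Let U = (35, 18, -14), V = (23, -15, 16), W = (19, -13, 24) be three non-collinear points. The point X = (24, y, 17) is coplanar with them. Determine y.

Coplanarity requires UV · (UW × UX) = 0.
UV = (-12, -33, 30), UW = (-16, -31, 38); the triple product is linear in y with coefficient -24 and constant term -840.
Setting it to zero: y = -35.

-35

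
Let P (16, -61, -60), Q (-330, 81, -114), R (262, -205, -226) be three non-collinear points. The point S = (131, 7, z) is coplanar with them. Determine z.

Coplanarity requires PQ · (PR × PS) = 0.
PQ = (-346, 142, -54), PR = (246, -144, -166); the triple product is linear in z with coefficient 14892 and constant term -7520460.
Setting it to zero: z = 505.

505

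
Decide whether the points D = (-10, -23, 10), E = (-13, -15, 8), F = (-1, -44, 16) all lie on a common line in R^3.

DE = (-3, 8, -2), DF = (9, -21, 6).
DE × DF = (6, 0, -9).
The cross product is nonzero, so the points do not lie on one line.

No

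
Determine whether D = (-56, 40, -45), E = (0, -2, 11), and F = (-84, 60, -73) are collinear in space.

No

DE = (56, -42, 56), DF = (-28, 20, -28).
Comparing components 2 and 3: (-42)(-28) − (56)(20) = 56 ≠ 0, so DE and DF are not parallel and the points are not collinear.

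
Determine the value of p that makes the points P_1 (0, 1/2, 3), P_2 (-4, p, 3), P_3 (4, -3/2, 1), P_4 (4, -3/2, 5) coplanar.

5/2

Normal to plane P_1P_3P_4: n = (-8, -16, 0); plane equation n·P = -8.
Requiring n·P_2 = -8: (-16)p + (32) = -8.
So p = 5/2.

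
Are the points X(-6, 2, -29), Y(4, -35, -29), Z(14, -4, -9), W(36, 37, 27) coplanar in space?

The four points are coplanar iff the 3×3 determinant with rows XY, XZ, XW is zero.
Rows: (10, -37, 0), (20, -6, 20), (42, 35, 56).
Expanding along the first row: (10)(-1036) − (-37)(280) + (0)(952) = 0.
Zero determinant ⇒ coplanar.

Yes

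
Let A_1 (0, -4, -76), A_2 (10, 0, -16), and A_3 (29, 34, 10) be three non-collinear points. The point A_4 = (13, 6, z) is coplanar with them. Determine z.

Coplanarity requires A_1A_2 · (A_1A_3 × A_1A_4) = 0.
A_1A_2 = (10, 4, 60), A_1A_3 = (29, 38, 86); the triple product is linear in z with coefficient 264 and constant term 3696.
Setting it to zero: z = -14.

-14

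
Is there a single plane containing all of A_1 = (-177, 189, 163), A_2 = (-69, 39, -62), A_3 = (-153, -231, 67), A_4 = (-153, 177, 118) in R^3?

No

A normal to the plane through A_1, A_2, A_3 is n = A_1A_2 × A_1A_3 = (-80100, 4968, -41760).
The plane has equation n·P = 8309772. For A_4: n·A_4 = 8206956.
8206956 ≠ 8309772, so A_4 is off the plane.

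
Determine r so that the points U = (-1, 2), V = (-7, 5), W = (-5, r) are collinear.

Collinearity: (W − U) must be parallel to (V − U) = (-6, 3).
Cross-multiplying the components: (r − 2)·(-6) = (-4)·(3).
Solving gives r = 4.

4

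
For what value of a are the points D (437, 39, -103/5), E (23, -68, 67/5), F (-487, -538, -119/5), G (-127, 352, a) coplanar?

133

Normal to plane DEF: n = (99802/5, -163704/5, 140010); plane equation n·P = 22807988/5.
Requiring n·G = 22807988/5: (140010)a + (-70298662/5) = 22807988/5.
So a = 133.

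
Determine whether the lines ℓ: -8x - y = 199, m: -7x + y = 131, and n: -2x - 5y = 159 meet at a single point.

The three lines meet at one point iff the augmented coefficient matrix [aᵢ bᵢ cᵢ] has rank < 3, i.e. its determinant vanishes.
Here the determinant is 0.
It vanishes, so the lines are concurrent at (-22, -23).

Yes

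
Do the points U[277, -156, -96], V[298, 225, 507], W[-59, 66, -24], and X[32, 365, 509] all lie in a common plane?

Yes

The four points are coplanar iff the 3×3 determinant with rows UV, UW, UX is zero.
Rows: (21, 381, 603), (-336, 222, 72), (-245, 521, 605).
Expanding along the first row: (21)(96798) − (381)(-185640) + (603)(-120666) = 0.
Zero determinant ⇒ coplanar.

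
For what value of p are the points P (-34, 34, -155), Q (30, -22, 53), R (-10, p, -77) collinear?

13

Direction PQ = (64, -56, 208). From the x-coordinate of R, the parameter along the line is τ = (-10 − (-34))/64 = 3/8.
Then p = 34 + 3/8·(-56) = 13.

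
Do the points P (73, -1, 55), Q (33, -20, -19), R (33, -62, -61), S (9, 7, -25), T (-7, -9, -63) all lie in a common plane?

Yes

The plane through P, Q, R has normal n = PQ × PR = (-2310, -1680, 1680) and equation n·X = -74550.
Checking the remaining points: n·S = -74550, n·T = -74550.
All equal -74550, so all 5 points lie in one plane.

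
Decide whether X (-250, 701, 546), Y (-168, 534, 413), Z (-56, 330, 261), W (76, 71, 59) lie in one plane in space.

Yes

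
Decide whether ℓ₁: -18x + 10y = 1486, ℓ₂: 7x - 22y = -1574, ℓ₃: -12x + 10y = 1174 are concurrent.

Intersecting ℓ₁ and ℓ₂: solving the 2×2 system gives (x, y) = (-52, 55).
Substitute into ℓ₃: (-12)(-52) + (10)(55) = 1174.
This equals 1174, so (-52, 55) lies on all three lines and they are concurrent.

Yes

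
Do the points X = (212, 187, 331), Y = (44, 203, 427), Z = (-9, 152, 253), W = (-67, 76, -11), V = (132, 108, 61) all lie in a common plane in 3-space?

Yes

The plane through X, Y, Z has normal n = XY × XZ = (2112, -34320, 9416) and equation n·P = -2853400.
Checking the remaining points: n·W = -2853400, n·V = -2853400.
All equal -2853400, so all 5 points lie in one plane.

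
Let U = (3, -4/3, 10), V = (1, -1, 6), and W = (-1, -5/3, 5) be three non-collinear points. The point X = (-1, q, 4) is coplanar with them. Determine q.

-4/3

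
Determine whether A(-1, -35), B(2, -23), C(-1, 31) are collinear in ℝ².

AB = (3, 12), AC = (0, 66).
Twice the signed area of △ABC is (3)(66) − (12)(0) = 198.
The area is nonzero, so the three points are not collinear.

No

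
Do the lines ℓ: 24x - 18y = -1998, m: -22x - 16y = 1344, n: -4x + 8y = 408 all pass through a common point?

Yes

Lines aᵢx + bᵢy = cᵢ with pairwise distinct directions are concurrent exactly when det[aᵢ bᵢ cᵢ] = 0.
Here the determinant is 0.
It vanishes, so the lines are concurrent at (-72, 15).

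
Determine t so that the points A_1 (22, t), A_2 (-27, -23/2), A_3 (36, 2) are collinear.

-1

Collinearity: (A_1 − A_2) must be parallel to (A_3 − A_2) = (63, 27/2).
Cross-multiplying the components: (t − (-23/2))·(63) = (49)·(27/2).
Solving gives t = -1.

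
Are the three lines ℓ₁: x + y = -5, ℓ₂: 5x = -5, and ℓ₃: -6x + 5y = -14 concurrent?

Yes

Intersecting ℓ₁ and ℓ₂: solving the 2×2 system gives (x, y) = (-1, -4).
Substitute into ℓ₃: (-6)(-1) + (5)(-4) = -14.
This equals -14, so (-1, -4) lies on all three lines and they are concurrent.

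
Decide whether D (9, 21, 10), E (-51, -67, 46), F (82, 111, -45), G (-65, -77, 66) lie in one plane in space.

With D as base: DE = (-60, -88, 36), DF = (73, 90, -55), DG = (-74, -98, 56).
DF × DG = (-350, -18, -494).
DE · (DF × DG) = 4800.
Since 4800 ≠ 0, the four points are not coplanar.

No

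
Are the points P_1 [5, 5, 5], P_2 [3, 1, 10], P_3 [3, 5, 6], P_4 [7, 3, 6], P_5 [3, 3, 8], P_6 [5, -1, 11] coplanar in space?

Yes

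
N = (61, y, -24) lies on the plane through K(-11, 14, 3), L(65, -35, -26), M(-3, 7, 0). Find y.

-49

A normal to the plane is n = KL × KM = (-56, -4, -140).
N lies in the plane iff n · KN = 0.
This gives (-4)y + (-196) = 0, so y = -49.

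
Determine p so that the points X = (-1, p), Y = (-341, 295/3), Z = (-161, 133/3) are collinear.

The three points are collinear iff det[XY; XZ] = 0.
This determinant is linear in p: (180)p + (660) = 0, so p = -11/3.

-11/3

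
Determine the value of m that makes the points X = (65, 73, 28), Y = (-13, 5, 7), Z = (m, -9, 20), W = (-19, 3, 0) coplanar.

-19

Normal to plane XYW: n = (434, -420, -252); plane equation n·P = -9506.
Requiring n·Z = -9506: (434)m + (-1260) = -9506.
So m = -19.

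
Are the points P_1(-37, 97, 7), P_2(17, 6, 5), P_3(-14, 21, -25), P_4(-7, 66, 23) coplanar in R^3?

With P_1 as base: P_1P_2 = (54, -91, -2), P_1P_3 = (23, -76, -32), P_1P_4 = (30, -31, 16).
P_1P_3 × P_1P_4 = (-2208, -1328, 1567).
P_1P_2 · (P_1P_3 × P_1P_4) = -1518.
Since -1518 ≠ 0, the four points are not coplanar.

No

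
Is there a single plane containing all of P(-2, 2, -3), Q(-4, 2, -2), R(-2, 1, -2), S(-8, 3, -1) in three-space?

Yes

The four points are coplanar iff the 3×3 determinant with rows PQ, PR, PS is zero.
Rows: (-2, 0, 1), (0, -1, 1), (-6, 1, 2).
Expanding along the first row: (-2)(-3) − (0)(6) + (1)(-6) = 0.
Zero determinant ⇒ coplanar.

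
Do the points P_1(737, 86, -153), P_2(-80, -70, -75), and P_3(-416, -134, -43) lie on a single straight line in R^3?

P_1P_2 = (-817, -156, 78), P_1P_3 = (-1153, -220, 110).
P_1P_2 × P_1P_3 = (0, -64, -128).
The cross product is nonzero, so the points do not lie on one line.

No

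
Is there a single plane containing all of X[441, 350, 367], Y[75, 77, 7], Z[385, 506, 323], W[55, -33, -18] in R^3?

Yes

With X as base: XY = (-366, -273, -360), XZ = (-56, 156, -44), XW = (-386, -383, -385).
XZ × XW = (-76912, -4576, 81664).
XY · (XZ × XW) = 0.
The scalar triple product vanishes, so the four points are coplanar.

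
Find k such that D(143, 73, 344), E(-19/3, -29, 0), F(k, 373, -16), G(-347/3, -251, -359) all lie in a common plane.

-177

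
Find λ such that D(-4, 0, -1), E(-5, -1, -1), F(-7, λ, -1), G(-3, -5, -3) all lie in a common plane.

The points are coplanar iff DE · (DF × DG) = 0.
Expanding, this is linear in λ: (2)λ + (6) = 0.
So λ = -3.

-3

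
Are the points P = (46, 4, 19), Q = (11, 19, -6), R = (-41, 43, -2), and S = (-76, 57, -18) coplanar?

With P as base: PQ = (-35, 15, -25), PR = (-87, 39, -21), PS = (-122, 53, -37).
PR × PS = (-330, -657, 147).
PQ · (PR × PS) = -1980.
Since -1980 ≠ 0, the four points are not coplanar.

No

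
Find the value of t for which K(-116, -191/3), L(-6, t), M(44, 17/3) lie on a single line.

The three points are collinear iff det[KL; KM] = 0.
This determinant is linear in t: (-160)t + (-2560) = 0, so t = -16.

-16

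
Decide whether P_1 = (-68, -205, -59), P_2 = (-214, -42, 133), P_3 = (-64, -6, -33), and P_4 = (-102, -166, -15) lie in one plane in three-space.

No

A normal to the plane through P_1, P_2, P_3 is n = P_1P_2 × P_1P_3 = (-33970, 4564, -29706).
The plane has equation n·P = 3126994. For P_4: n·P_4 = 3152906.
3152906 ≠ 3126994, so P_4 is off the plane.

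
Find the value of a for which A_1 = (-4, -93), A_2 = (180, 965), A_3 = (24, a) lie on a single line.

68

Collinearity: (A_3 − A_1) must be parallel to (A_2 − A_1) = (184, 1058).
Cross-multiplying the components: (a − (-93))·(184) = (28)·(1058).
Solving gives a = 68.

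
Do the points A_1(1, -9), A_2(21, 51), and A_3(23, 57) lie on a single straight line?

A_1A_2 = (20, 60), A_1A_3 = (22, 66).
Checking proportionality: A_1A_3 = 11/10·A_1A_2, so the vectors are parallel and the points are collinear.

Yes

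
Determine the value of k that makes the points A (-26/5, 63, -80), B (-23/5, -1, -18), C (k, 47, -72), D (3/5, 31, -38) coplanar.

Coplanarity ⇔ det[AB; AC; AD] = 0.
Expanding, this is linear in k: (704)k + (30976/5) = 0.
So k = -44/5.

-44/5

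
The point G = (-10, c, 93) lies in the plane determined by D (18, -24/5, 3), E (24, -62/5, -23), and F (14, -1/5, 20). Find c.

-66/5

The plane through D, E, F has equation −(48/5)x + 2y − (14/5)z = -954/5.
Substituting G: (2)c + (-822/5) = -954/5, so c = -66/5.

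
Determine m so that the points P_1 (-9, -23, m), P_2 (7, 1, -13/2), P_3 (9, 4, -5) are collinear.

-37/2

Collinearity requires P_1P_2 × P_1P_3 = 0; each component is linear in m.
The x-component gives (3)m + (111/2) = 0, so m = -37/2.
The remaining components then also vanish.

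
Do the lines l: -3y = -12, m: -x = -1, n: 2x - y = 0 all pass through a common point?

The three lines meet at one point iff the augmented coefficient matrix [aᵢ bᵢ cᵢ] has rank < 3, i.e. its determinant vanishes.
Here the determinant is -6.
Nonzero, so no common point exists.

No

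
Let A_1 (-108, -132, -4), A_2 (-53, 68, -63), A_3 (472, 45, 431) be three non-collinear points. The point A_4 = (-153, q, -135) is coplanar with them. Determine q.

Coplanarity requires A_1A_2 · (A_1A_3 × A_1A_4) = 0.
A_1A_2 = (55, 200, -59), A_1A_3 = (580, 177, 435); the triple product is linear in q with coefficient -58145 and constant term 1860640.
Setting it to zero: q = 32.

32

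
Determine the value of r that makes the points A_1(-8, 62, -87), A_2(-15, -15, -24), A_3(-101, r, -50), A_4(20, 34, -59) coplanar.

-1

Normal to plane A_1A_2A_4: n = (-392, 1960, 2352); plane equation n·P = -79968.
Requiring n·A_3 = -79968: (1960)r + (-78008) = -79968.
So r = -1.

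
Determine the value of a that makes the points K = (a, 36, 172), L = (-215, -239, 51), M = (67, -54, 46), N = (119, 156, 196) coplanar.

-17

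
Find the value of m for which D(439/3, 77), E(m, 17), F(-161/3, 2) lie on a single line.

Collinearity: (E − D) must be parallel to (F − D) = (-200, -75).
Cross-multiplying the components: (m − 439/3)·(-75) = (-60)·(-200).
Solving gives m = -41/3.

-41/3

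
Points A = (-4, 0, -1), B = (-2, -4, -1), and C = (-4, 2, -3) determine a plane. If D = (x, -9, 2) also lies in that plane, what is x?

Coplanarity requires AB · (AC × AD) = 0.
AB = (2, -4, 0), AC = (0, 2, -2); the triple product is linear in x with coefficient 8 and constant term 8.
Setting it to zero: x = -1.

-1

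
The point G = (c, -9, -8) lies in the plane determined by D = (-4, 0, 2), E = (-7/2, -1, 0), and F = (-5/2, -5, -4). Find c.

-3/2

Coplanarity requires DE · (DF × DG) = 0.
DE = (1/2, -1, -2), DF = (3/2, -5, -6); the triple product is linear in c with coefficient -4 and constant term -6.
Setting it to zero: c = -3/2.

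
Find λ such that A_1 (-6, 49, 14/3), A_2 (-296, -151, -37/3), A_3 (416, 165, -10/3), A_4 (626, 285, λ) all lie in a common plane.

Coplanarity ⇔ det[A_1A_2; A_1A_3; A_1A_4] = 0.
Expanding, this is linear in λ: (50760)λ + (-219960) = 0.
So λ = 13/3.

13/3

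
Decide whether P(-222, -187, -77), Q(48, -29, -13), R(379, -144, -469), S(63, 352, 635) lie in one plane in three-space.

Yes

The four points are coplanar iff the 3×3 determinant with rows PQ, PR, PS is zero.
Rows: (270, 158, 64), (601, 43, -392), (285, 539, 712).
Expanding along the first row: (270)(241904) − (158)(539632) + (64)(311684) = 0.
Zero determinant ⇒ coplanar.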